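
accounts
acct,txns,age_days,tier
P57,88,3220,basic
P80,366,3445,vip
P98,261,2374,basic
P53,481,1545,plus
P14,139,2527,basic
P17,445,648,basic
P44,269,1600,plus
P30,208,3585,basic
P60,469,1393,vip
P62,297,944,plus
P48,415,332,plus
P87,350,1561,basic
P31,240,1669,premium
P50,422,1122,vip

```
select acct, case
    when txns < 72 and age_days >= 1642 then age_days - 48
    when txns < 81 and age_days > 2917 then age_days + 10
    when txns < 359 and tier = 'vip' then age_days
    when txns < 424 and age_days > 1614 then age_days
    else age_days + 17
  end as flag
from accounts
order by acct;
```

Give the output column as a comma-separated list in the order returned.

acct=P14: txns < 424 and age_days > 1614 → 2527
acct=P17: ELSE → 665
acct=P30: txns < 424 and age_days > 1614 → 3585
acct=P31: txns < 424 and age_days > 1614 → 1669
acct=P44: ELSE → 1617
acct=P48: ELSE → 349
acct=P50: ELSE → 1139
acct=P53: ELSE → 1562
acct=P57: txns < 424 and age_days > 1614 → 3220
acct=P60: ELSE → 1410
acct=P62: ELSE → 961
acct=P80: txns < 424 and age_days > 1614 → 3445
acct=P87: ELSE → 1578
acct=P98: txns < 424 and age_days > 1614 → 2374

2527, 665, 3585, 1669, 1617, 349, 1139, 1562, 3220, 1410, 961, 3445, 1578, 2374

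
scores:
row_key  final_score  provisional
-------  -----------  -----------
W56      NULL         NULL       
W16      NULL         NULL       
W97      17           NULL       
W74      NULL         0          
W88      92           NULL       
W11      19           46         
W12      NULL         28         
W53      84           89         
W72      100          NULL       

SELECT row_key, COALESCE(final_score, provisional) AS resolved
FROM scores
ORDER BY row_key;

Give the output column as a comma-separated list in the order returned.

row_key=W11: final_score=19 → 19
row_key=W12: final_score=NULL, provisional=28 → 28
row_key=W16: final_score=NULL, provisional=NULL (all NULL) → NULL
row_key=W53: final_score=84 → 84
row_key=W56: final_score=NULL, provisional=NULL (all NULL) → NULL
row_key=W72: final_score=100 → 100
row_key=W74: final_score=NULL, provisional=0 → 0
row_key=W88: final_score=92 → 92
row_key=W97: final_score=17 → 17

19, 28, NULL, 84, NULL, 100, 0, 92, 17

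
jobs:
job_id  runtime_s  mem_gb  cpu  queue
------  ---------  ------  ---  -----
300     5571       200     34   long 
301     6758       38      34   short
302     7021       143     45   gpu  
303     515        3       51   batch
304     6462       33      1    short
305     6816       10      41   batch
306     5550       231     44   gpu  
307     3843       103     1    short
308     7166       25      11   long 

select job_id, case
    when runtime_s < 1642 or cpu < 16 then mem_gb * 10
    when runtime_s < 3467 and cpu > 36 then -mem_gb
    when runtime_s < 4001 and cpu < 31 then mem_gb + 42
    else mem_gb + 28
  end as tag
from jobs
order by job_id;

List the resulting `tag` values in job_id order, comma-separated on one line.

228, 66, 171, 30, 330, 38, 259, 1030, 250

job_id=300: ELSE → 228
job_id=301: ELSE → 66
job_id=302: ELSE → 171
job_id=303: runtime_s < 1642 or cpu < 16 → 30
job_id=304: runtime_s < 1642 or cpu < 16 → 330
job_id=305: ELSE → 38
job_id=306: ELSE → 259
job_id=307: runtime_s < 1642 or cpu < 16 → 1030
job_id=308: runtime_s < 1642 or cpu < 16 → 250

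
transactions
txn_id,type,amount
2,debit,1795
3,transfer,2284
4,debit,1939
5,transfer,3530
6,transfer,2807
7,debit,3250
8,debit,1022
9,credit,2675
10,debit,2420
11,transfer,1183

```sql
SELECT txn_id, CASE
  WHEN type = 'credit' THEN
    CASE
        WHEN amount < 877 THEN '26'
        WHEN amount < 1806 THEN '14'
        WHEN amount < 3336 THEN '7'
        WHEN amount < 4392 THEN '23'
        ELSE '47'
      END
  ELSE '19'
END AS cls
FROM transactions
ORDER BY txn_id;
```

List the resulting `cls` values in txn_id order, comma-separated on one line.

19, 19, 19, 19, 19, 19, 19, 7, 19, 19

txn_id=2: type='debit' → outer ELSE → 19
txn_id=3: type='transfer' → outer ELSE → 19
txn_id=4: type='debit' → outer ELSE → 19
txn_id=5: type='transfer' → outer ELSE → 19
txn_id=6: type='transfer' → outer ELSE → 19
txn_id=7: type='debit' → outer ELSE → 19
txn_id=8: type='debit' → outer ELSE → 19
txn_id=9: type='credit' → inner[amount < 3336] → 7
txn_id=10: type='debit' → outer ELSE → 19
txn_id=11: type='transfer' → outer ELSE → 19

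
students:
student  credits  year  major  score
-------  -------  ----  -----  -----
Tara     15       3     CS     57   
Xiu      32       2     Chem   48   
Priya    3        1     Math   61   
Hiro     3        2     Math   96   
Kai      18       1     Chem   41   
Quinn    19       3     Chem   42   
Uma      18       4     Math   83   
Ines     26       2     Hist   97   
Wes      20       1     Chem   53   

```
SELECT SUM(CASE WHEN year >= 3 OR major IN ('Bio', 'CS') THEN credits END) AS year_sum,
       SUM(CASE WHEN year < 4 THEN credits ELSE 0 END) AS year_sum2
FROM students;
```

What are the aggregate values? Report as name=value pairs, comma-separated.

year_sum=52, year_sum2=136

[year_sum: year >= 3 OR major IN ('Bio', 'CS')]
student=Tara: ✓ → 15
student=Xiu: ✗
student=Priya: ✗
student=Hiro: ✗
student=Kai: ✗
student=Quinn: ✓ → 19
student=Uma: ✓ → 18
student=Ines: ✗
student=Wes: ✗
year_sum = 15 + 19 + 18 = 52
—
[year_sum2: year < 4]
student=Tara: ✓ → 15
student=Xiu: ✓ → 32
student=Priya: ✓ → 3
student=Hiro: ✓ → 3
student=Kai: ✓ → 18
student=Quinn: ✓ → 19
student=Uma: ✗
student=Ines: ✓ → 26
student=Wes: ✓ → 20
year_sum2 = 15 + 32 + 3 + 3 + 18 + 19 + 26 + 20 = 136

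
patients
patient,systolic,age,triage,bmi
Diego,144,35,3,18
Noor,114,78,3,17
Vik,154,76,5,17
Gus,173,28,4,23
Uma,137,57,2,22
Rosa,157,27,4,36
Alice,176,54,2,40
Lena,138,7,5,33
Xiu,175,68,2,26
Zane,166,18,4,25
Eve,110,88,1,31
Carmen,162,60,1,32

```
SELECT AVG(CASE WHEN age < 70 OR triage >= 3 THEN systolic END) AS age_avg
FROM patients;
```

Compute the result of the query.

154.1818181818

patient=Diego: ✓ → 144
patient=Noor: ✓ → 114
patient=Vik: ✓ → 154
patient=Gus: ✓ → 173
patient=Uma: ✓ → 137
patient=Rosa: ✓ → 157
patient=Alice: ✓ → 176
patient=Lena: ✓ → 138
patient=Xiu: ✓ → 175
patient=Zane: ✓ → 166
patient=Eve: ✗
patient=Carmen: ✓ → 162
age_avg = (144 + 114 + 154 + 173 + 137 + 157 + 176 + 138 + 175 + 166 + 162) / 11 = 154.1818181818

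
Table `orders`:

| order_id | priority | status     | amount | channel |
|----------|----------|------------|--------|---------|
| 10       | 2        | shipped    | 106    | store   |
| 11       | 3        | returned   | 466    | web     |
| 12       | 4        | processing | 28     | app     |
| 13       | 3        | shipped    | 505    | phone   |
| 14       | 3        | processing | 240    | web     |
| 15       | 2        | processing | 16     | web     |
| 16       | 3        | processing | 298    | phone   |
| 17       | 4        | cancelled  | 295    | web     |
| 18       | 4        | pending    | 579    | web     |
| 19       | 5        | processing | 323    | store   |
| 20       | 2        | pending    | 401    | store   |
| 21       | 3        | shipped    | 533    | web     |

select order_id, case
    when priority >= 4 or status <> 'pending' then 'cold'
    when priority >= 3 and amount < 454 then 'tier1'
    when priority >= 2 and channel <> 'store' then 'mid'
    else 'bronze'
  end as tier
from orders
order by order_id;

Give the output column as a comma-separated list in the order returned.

cold, cold, cold, cold, cold, cold, cold, cold, cold, cold, bronze, cold

order_id=10: priority >= 4 or status <> 'pending' → cold
order_id=11: priority >= 4 or status <> 'pending' → cold
order_id=12: priority >= 4 or status <> 'pending' → cold
order_id=13: priority >= 4 or status <> 'pending' → cold
order_id=14: priority >= 4 or status <> 'pending' → cold
order_id=15: priority >= 4 or status <> 'pending' → cold
order_id=16: priority >= 4 or status <> 'pending' → cold
order_id=17: priority >= 4 or status <> 'pending' → cold
order_id=18: priority >= 4 or status <> 'pending' → cold
order_id=19: priority >= 4 or status <> 'pending' → cold
order_id=20: ELSE → bronze
order_id=21: priority >= 4 or status <> 'pending' → cold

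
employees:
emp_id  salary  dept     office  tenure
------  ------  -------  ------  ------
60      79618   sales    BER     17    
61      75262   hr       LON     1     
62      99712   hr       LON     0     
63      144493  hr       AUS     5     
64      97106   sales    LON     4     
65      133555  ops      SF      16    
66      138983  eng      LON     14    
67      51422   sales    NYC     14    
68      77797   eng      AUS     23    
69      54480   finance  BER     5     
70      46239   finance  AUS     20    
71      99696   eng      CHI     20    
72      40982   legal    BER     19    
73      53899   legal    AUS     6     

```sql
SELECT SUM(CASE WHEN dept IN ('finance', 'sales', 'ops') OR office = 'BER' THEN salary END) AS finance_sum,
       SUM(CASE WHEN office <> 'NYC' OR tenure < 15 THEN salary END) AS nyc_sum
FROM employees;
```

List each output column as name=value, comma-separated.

[finance_sum: dept IN ('finance', 'sales', 'ops') OR office = 'BER']
emp_id=60: ✓ → 79618
emp_id=61: ✗
emp_id=62: ✗
emp_id=63: ✗
emp_id=64: ✓ → 97106
emp_id=65: ✓ → 133555
emp_id=66: ✗
emp_id=67: ✓ → 51422
emp_id=68: ✗
emp_id=69: ✓ → 54480
emp_id=70: ✓ → 46239
emp_id=71: ✗
emp_id=72: ✓ → 40982
emp_id=73: ✗
finance_sum = 79618 + 97106 + 133555 + 51422 + 54480 + 46239 + 40982 = 503402
—
[nyc_sum: office <> 'NYC' OR tenure < 15]
emp_id=60: ✓ → 79618
emp_id=61: ✓ → 75262
emp_id=62: ✓ → 99712
emp_id=63: ✓ → 144493
emp_id=64: ✓ → 97106
emp_id=65: ✓ → 133555
emp_id=66: ✓ → 138983
emp_id=67: ✓ → 51422
emp_id=68: ✓ → 77797
emp_id=69: ✓ → 54480
emp_id=70: ✓ → 46239
emp_id=71: ✓ → 99696
emp_id=72: ✓ → 40982
emp_id=73: ✓ → 53899
nyc_sum = 79618 + 75262 + 99712 + 144493 + 97106 + 133555 + 138983 + 51422 + 77797 + 54480 + 46239 + 99696 + 40982 + 53899 = 1193244

finance_sum=503402, nyc_sum=1193244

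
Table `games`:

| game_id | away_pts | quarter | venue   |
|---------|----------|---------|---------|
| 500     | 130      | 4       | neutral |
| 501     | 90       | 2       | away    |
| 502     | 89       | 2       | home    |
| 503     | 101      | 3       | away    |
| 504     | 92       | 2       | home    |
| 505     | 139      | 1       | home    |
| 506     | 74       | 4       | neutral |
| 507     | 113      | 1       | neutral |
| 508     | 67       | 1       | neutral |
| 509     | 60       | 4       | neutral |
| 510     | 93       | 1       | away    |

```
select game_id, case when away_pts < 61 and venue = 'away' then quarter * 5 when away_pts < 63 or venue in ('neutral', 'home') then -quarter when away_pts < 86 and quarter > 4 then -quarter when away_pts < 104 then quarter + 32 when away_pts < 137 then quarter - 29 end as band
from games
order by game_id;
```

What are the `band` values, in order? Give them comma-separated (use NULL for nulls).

-4, 34, -2, 35, -2, -1, -4, -1, -1, -4, 33

game_id=500: away_pts < 63 or venue in ('neutral', 'home') → -4
game_id=501: away_pts < 104 → 34
game_id=502: away_pts < 63 or venue in ('neutral', 'home') → -2
game_id=503: away_pts < 104 → 35
game_id=504: away_pts < 63 or venue in ('neutral', 'home') → -2
game_id=505: away_pts < 63 or venue in ('neutral', 'home') → -1
game_id=506: away_pts < 63 or venue in ('neutral', 'home') → -4
game_id=507: away_pts < 63 or venue in ('neutral', 'home') → -1
game_id=508: away_pts < 63 or venue in ('neutral', 'home') → -1
game_id=509: away_pts < 63 or venue in ('neutral', 'home') → -4
game_id=510: away_pts < 104 → 33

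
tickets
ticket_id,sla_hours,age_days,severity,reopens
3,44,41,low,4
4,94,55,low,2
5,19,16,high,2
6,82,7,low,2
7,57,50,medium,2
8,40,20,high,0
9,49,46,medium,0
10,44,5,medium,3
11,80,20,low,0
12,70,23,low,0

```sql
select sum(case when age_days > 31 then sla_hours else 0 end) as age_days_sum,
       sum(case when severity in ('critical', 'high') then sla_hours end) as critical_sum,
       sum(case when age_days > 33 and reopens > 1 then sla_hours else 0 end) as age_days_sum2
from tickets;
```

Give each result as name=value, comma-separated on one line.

[age_days_sum: age_days > 31]
ticket_id=3: ✓ → 44
ticket_id=4: ✓ → 94
ticket_id=5: ✗
ticket_id=6: ✗
ticket_id=7: ✓ → 57
ticket_id=8: ✗
ticket_id=9: ✓ → 49
ticket_id=10: ✗
ticket_id=11: ✗
ticket_id=12: ✗
age_days_sum = 44 + 94 + 57 + 49 = 244
—
[critical_sum: severity in ('critical', 'high')]
ticket_id=3: ✗
ticket_id=4: ✗
ticket_id=5: ✓ → 19
ticket_id=6: ✗
ticket_id=7: ✗
ticket_id=8: ✓ → 40
ticket_id=9: ✗
ticket_id=10: ✗
ticket_id=11: ✗
ticket_id=12: ✗
critical_sum = 19 + 40 = 59
—
[age_days_sum2: age_days > 33 and reopens > 1]
ticket_id=3: ✓ → 44
ticket_id=4: ✓ → 94
ticket_id=5: ✗
ticket_id=6: ✗
ticket_id=7: ✓ → 57
ticket_id=8: ✗
ticket_id=9: ✗
ticket_id=10: ✗
ticket_id=11: ✗
ticket_id=12: ✗
age_days_sum2 = 44 + 94 + 57 = 195

age_days_sum=244, critical_sum=59, age_days_sum2=195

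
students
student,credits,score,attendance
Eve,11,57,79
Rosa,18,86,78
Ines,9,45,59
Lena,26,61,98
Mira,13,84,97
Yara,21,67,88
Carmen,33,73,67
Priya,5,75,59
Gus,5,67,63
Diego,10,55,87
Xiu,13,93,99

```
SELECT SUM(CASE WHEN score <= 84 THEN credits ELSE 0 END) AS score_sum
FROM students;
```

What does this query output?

133

student=Eve: ✓ → 11
student=Rosa: ✗
student=Ines: ✓ → 9
student=Lena: ✓ → 26
student=Mira: ✓ → 13
student=Yara: ✓ → 21
student=Carmen: ✓ → 33
student=Priya: ✓ → 5
student=Gus: ✓ → 5
student=Diego: ✓ → 10
student=Xiu: ✗
score_sum = 11 + 9 + 26 + 13 + 21 + 33 + 5 + 5 + 10 = 133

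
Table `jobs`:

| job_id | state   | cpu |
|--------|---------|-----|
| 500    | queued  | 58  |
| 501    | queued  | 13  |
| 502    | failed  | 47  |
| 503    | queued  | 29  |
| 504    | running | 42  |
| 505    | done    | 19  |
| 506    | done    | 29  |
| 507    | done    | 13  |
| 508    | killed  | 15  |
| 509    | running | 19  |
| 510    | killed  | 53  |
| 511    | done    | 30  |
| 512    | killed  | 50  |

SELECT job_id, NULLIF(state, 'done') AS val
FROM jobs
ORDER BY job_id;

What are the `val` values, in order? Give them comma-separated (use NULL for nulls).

queued, queued, failed, queued, running, NULL, NULL, NULL, killed, running, killed, NULL, killed

job_id=500: state=queued vs done: differ → queued
job_id=501: state=queued vs done: differ → queued
job_id=502: state=failed vs done: differ → failed
job_id=503: state=queued vs done: differ → queued
job_id=504: state=running vs done: differ → running
job_id=505: state=done vs done: equal → NULL
job_id=506: state=done vs done: equal → NULL
job_id=507: state=done vs done: equal → NULL
job_id=508: state=killed vs done: differ → killed
job_id=509: state=running vs done: differ → running
job_id=510: state=killed vs done: differ → killed
job_id=511: state=done vs done: equal → NULL
job_id=512: state=killed vs done: differ → killed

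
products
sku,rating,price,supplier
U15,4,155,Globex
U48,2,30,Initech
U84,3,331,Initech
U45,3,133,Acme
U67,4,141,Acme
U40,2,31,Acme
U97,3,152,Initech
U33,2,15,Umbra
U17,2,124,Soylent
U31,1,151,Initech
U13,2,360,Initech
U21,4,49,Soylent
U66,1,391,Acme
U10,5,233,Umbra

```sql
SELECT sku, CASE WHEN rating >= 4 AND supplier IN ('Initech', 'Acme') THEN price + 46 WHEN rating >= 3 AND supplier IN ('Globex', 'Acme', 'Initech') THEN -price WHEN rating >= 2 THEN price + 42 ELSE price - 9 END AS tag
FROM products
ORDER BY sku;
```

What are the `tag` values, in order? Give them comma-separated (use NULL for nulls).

sku=U10: rating >= 2 → 275
sku=U13: rating >= 2 → 402
sku=U15: rating >= 3 AND supplier IN ('Globex', 'Acme', 'Initech') → -155
sku=U17: rating >= 2 → 166
sku=U21: rating >= 2 → 91
sku=U31: ELSE → 142
sku=U33: rating >= 2 → 57
sku=U40: rating >= 2 → 73
sku=U45: rating >= 3 AND supplier IN ('Globex', 'Acme', 'Initech') → -133
sku=U48: rating >= 2 → 72
sku=U66: ELSE → 382
sku=U67: rating >= 4 AND supplier IN ('Initech', 'Acme') → 187
sku=U84: rating >= 3 AND supplier IN ('Globex', 'Acme', 'Initech') → -331
sku=U97: rating >= 3 AND supplier IN ('Globex', 'Acme', 'Initech') → -152

275, 402, -155, 166, 91, 142, 57, 73, -133, 72, 382, 187, -331, -152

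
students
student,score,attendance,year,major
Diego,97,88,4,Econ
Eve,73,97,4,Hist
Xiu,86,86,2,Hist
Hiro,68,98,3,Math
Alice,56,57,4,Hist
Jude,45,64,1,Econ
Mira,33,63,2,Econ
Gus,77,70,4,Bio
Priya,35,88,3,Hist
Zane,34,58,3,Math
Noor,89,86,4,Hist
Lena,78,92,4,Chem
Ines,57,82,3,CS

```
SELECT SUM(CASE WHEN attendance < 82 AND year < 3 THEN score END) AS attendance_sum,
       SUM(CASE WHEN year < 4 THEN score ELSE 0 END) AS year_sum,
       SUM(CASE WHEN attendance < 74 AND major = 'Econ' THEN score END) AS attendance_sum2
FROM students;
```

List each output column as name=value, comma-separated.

attendance_sum=78, year_sum=358, attendance_sum2=78

[attendance_sum: attendance < 82 AND year < 3]
student=Diego: ✗
student=Eve: ✗
student=Xiu: ✗
student=Hiro: ✗
student=Alice: ✗
student=Jude: ✓ → 45
student=Mira: ✓ → 33
student=Gus: ✗
student=Priya: ✗
student=Zane: ✗
student=Noor: ✗
student=Lena: ✗
student=Ines: ✗
attendance_sum = 45 + 33 = 78
—
[year_sum: year < 4]
student=Diego: ✗
student=Eve: ✗
student=Xiu: ✓ → 86
student=Hiro: ✓ → 68
student=Alice: ✗
student=Jude: ✓ → 45
student=Mira: ✓ → 33
student=Gus: ✗
student=Priya: ✓ → 35
student=Zane: ✓ → 34
student=Noor: ✗
student=Lena: ✗
student=Ines: ✓ → 57
year_sum = 86 + 68 + 45 + 33 + 35 + 34 + 57 = 358
—
[attendance_sum2: attendance < 74 AND major = 'Econ']
student=Diego: ✗
student=Eve: ✗
student=Xiu: ✗
student=Hiro: ✗
student=Alice: ✗
student=Jude: ✓ → 45
student=Mira: ✓ → 33
student=Gus: ✗
student=Priya: ✗
student=Zane: ✗
student=Noor: ✗
student=Lena: ✗
student=Ines: ✗
attendance_sum2 = 45 + 33 = 78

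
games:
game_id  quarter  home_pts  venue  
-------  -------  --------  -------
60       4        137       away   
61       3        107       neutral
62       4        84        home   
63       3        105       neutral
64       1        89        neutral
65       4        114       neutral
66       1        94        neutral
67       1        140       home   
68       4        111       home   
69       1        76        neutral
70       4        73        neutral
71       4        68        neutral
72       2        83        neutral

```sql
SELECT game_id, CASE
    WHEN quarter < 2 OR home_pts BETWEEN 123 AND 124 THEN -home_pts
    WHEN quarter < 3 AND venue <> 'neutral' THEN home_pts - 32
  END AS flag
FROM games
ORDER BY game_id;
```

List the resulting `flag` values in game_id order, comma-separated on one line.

game_id=60: (no match → NULL) → NULL
game_id=61: (no match → NULL) → NULL
game_id=62: (no match → NULL) → NULL
game_id=63: (no match → NULL) → NULL
game_id=64: quarter < 2 OR home_pts BETWEEN 123 AND 124 → -89
game_id=65: (no match → NULL) → NULL
game_id=66: quarter < 2 OR home_pts BETWEEN 123 AND 124 → -94
game_id=67: quarter < 2 OR home_pts BETWEEN 123 AND 124 → -140
game_id=68: (no match → NULL) → NULL
game_id=69: quarter < 2 OR home_pts BETWEEN 123 AND 124 → -76
game_id=70: (no match → NULL) → NULL
game_id=71: (no match → NULL) → NULL
game_id=72: (no match → NULL) → NULL

NULL, NULL, NULL, NULL, -89, NULL, -94, -140, NULL, -76, NULL, NULL, NULL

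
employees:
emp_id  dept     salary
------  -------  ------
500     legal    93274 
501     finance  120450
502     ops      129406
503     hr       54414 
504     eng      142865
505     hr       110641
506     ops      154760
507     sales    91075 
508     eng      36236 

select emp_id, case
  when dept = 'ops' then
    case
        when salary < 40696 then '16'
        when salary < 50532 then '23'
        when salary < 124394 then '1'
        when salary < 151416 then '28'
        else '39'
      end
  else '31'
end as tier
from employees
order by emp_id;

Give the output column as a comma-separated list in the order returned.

emp_id=500: dept='legal' → outer ELSE → 31
emp_id=501: dept='finance' → outer ELSE → 31
emp_id=502: dept='ops' → inner[salary < 151416] → 28
emp_id=503: dept='hr' → outer ELSE → 31
emp_id=504: dept='eng' → outer ELSE → 31
emp_id=505: dept='hr' → outer ELSE → 31
emp_id=506: dept='ops' → inner[ELSE] → 39
emp_id=507: dept='sales' → outer ELSE → 31
emp_id=508: dept='eng' → outer ELSE → 31

31, 31, 28, 31, 31, 31, 39, 31, 31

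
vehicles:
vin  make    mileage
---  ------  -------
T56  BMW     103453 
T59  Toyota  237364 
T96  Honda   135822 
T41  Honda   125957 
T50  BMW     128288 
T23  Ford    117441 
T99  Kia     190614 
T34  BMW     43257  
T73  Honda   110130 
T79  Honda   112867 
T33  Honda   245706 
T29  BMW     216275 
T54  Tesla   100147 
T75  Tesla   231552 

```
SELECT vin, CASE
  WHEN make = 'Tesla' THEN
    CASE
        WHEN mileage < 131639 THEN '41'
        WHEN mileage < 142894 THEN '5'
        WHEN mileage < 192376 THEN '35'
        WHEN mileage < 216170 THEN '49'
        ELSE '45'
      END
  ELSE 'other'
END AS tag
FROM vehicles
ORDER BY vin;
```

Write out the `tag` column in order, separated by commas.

vin=T23: make='Ford' → outer ELSE → other
vin=T29: make='BMW' → outer ELSE → other
vin=T33: make='Honda' → outer ELSE → other
vin=T34: make='BMW' → outer ELSE → other
vin=T41: make='Honda' → outer ELSE → other
vin=T50: make='BMW' → outer ELSE → other
vin=T54: make='Tesla' → inner[mileage < 131639] → 41
vin=T56: make='BMW' → outer ELSE → other
vin=T59: make='Toyota' → outer ELSE → other
vin=T73: make='Honda' → outer ELSE → other
vin=T75: make='Tesla' → inner[ELSE] → 45
vin=T79: make='Honda' → outer ELSE → other
vin=T96: make='Honda' → outer ELSE → other
vin=T99: make='Kia' → outer ELSE → other

other, other, other, other, other, other, 41, other, other, other, 45, other, other, other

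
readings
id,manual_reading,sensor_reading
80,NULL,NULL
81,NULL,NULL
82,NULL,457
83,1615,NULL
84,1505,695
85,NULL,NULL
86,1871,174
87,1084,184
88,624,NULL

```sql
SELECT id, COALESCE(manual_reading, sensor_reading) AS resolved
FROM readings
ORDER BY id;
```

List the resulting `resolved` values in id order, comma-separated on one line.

NULL, NULL, 457, 1615, 1505, NULL, 1871, 1084, 624

id=80: manual_reading=NULL, sensor_reading=NULL (all NULL) → NULL
id=81: manual_reading=NULL, sensor_reading=NULL (all NULL) → NULL
id=82: manual_reading=NULL, sensor_reading=457 → 457
id=83: manual_reading=1615 → 1615
id=84: manual_reading=1505 → 1505
id=85: manual_reading=NULL, sensor_reading=NULL (all NULL) → NULL
id=86: manual_reading=1871 → 1871
id=87: manual_reading=1084 → 1084
id=88: manual_reading=624 → 624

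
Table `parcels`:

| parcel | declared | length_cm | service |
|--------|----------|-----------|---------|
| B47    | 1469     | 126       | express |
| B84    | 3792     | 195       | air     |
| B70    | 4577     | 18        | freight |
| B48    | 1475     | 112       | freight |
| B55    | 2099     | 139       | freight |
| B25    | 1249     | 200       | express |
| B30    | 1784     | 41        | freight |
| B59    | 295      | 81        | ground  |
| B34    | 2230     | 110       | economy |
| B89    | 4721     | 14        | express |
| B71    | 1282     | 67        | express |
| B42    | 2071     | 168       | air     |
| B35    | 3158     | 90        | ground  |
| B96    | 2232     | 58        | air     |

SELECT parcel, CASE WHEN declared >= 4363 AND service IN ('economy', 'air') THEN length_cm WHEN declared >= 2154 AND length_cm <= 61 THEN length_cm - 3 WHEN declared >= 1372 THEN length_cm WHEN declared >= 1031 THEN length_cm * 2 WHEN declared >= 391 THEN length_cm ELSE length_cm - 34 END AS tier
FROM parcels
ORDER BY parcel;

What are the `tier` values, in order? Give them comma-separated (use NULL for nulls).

parcel=B25: declared >= 1031 → 400
parcel=B30: declared >= 1372 → 41
parcel=B34: declared >= 1372 → 110
parcel=B35: declared >= 1372 → 90
parcel=B42: declared >= 1372 → 168
parcel=B47: declared >= 1372 → 126
parcel=B48: declared >= 1372 → 112
parcel=B55: declared >= 1372 → 139
parcel=B59: ELSE → 47
parcel=B70: declared >= 2154 AND length_cm <= 61 → 15
parcel=B71: declared >= 1031 → 134
parcel=B84: declared >= 1372 → 195
parcel=B89: declared >= 2154 AND length_cm <= 61 → 11
parcel=B96: declared >= 2154 AND length_cm <= 61 → 55

400, 41, 110, 90, 168, 126, 112, 139, 47, 15, 134, 195, 11, 55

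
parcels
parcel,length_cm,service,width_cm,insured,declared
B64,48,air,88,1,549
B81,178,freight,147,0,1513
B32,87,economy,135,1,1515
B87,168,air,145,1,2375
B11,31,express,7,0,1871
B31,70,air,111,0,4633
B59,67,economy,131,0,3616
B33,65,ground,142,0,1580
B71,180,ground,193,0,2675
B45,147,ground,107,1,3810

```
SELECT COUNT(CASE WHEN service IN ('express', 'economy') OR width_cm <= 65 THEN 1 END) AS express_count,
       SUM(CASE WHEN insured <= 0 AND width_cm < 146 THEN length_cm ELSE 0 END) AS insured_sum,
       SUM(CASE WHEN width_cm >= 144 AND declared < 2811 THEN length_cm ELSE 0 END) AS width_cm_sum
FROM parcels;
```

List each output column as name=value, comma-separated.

[express_count: service IN ('express', 'economy') OR width_cm <= 65]
parcel=B64: ✗
parcel=B81: ✗
parcel=B32: ✓ → 1
parcel=B87: ✗
parcel=B11: ✓ → 1
parcel=B31: ✗
parcel=B59: ✓ → 1
parcel=B33: ✗
parcel=B71: ✗
parcel=B45: ✗
express_count = COUNT(1, 1, 1) = 3
—
[insured_sum: insured <= 0 AND width_cm < 146]
parcel=B64: ✗
parcel=B81: ✗
parcel=B32: ✗
parcel=B87: ✗
parcel=B11: ✓ → 31
parcel=B31: ✓ → 70
parcel=B59: ✓ → 67
parcel=B33: ✓ → 65
parcel=B71: ✗
parcel=B45: ✗
insured_sum = 31 + 70 + 67 + 65 = 233
—
[width_cm_sum: width_cm >= 144 AND declared < 2811]
parcel=B64: ✗
parcel=B81: ✓ → 178
parcel=B32: ✗
parcel=B87: ✓ → 168
parcel=B11: ✗
parcel=B31: ✗
parcel=B59: ✗
parcel=B33: ✗
parcel=B71: ✓ → 180
parcel=B45: ✗
width_cm_sum = 178 + 168 + 180 = 526

express_count=3, insured_sum=233, width_cm_sum=526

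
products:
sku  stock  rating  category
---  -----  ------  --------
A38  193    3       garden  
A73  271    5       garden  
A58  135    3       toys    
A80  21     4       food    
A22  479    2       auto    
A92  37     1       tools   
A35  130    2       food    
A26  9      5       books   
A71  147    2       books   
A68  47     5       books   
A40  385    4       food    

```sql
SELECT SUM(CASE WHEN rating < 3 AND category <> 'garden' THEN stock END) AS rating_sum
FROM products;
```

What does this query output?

sku=A38: ✗
sku=A73: ✗
sku=A58: ✗
sku=A80: ✗
sku=A22: ✓ → 479
sku=A92: ✓ → 37
sku=A35: ✓ → 130
sku=A26: ✗
sku=A71: ✓ → 147
sku=A68: ✗
sku=A40: ✗
rating_sum = 479 + 37 + 130 + 147 = 793

793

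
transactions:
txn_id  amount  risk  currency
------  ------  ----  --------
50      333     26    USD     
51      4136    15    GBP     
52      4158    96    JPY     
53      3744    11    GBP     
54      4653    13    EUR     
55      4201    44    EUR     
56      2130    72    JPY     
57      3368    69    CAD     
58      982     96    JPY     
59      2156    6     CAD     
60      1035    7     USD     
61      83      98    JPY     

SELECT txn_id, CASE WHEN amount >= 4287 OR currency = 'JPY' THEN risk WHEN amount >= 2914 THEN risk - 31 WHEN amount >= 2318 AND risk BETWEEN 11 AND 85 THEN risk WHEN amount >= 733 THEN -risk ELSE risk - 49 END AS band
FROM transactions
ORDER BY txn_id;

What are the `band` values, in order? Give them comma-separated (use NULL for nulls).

txn_id=50: ELSE → -23
txn_id=51: amount >= 2914 → -16
txn_id=52: amount >= 4287 OR currency = 'JPY' → 96
txn_id=53: amount >= 2914 → -20
txn_id=54: amount >= 4287 OR currency = 'JPY' → 13
txn_id=55: amount >= 2914 → 13
txn_id=56: amount >= 4287 OR currency = 'JPY' → 72
txn_id=57: amount >= 2914 → 38
txn_id=58: amount >= 4287 OR currency = 'JPY' → 96
txn_id=59: amount >= 733 → -6
txn_id=60: amount >= 733 → -7
txn_id=61: amount >= 4287 OR currency = 'JPY' → 98

-23, -16, 96, -20, 13, 13, 72, 38, 96, -6, -7, 98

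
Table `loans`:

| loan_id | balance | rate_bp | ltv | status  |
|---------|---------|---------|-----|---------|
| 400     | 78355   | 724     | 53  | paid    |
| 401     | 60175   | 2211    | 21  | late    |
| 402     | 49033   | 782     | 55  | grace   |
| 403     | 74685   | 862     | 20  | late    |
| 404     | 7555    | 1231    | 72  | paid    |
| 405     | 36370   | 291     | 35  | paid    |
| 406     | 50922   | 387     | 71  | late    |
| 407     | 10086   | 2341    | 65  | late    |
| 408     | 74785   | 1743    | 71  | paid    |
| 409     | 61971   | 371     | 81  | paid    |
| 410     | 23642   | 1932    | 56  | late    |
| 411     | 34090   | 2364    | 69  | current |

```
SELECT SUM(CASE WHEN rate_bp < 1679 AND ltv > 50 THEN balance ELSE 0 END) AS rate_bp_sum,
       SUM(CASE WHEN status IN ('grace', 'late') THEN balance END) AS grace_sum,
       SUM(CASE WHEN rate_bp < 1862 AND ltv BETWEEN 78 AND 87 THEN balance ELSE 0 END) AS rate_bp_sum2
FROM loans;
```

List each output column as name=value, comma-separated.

rate_bp_sum=247836, grace_sum=268543, rate_bp_sum2=61971

[rate_bp_sum: rate_bp < 1679 AND ltv > 50]
loan_id=400: ✓ → 78355
loan_id=401: ✗
loan_id=402: ✓ → 49033
loan_id=403: ✗
loan_id=404: ✓ → 7555
loan_id=405: ✗
loan_id=406: ✓ → 50922
loan_id=407: ✗
loan_id=408: ✗
loan_id=409: ✓ → 61971
loan_id=410: ✗
loan_id=411: ✗
rate_bp_sum = 78355 + 49033 + 7555 + 50922 + 61971 = 247836
—
[grace_sum: status IN ('grace', 'late')]
loan_id=400: ✗
loan_id=401: ✓ → 60175
loan_id=402: ✓ → 49033
loan_id=403: ✓ → 74685
loan_id=404: ✗
loan_id=405: ✗
loan_id=406: ✓ → 50922
loan_id=407: ✓ → 10086
loan_id=408: ✗
loan_id=409: ✗
loan_id=410: ✓ → 23642
loan_id=411: ✗
grace_sum = 60175 + 49033 + 74685 + 50922 + 10086 + 23642 = 268543
—
[rate_bp_sum2: rate_bp < 1862 AND ltv BETWEEN 78 AND 87]
loan_id=400: ✗
loan_id=401: ✗
loan_id=402: ✗
loan_id=403: ✗
loan_id=404: ✗
loan_id=405: ✗
loan_id=406: ✗
loan_id=407: ✗
loan_id=408: ✗
loan_id=409: ✓ → 61971
loan_id=410: ✗
loan_id=411: ✗
rate_bp_sum2 = 61971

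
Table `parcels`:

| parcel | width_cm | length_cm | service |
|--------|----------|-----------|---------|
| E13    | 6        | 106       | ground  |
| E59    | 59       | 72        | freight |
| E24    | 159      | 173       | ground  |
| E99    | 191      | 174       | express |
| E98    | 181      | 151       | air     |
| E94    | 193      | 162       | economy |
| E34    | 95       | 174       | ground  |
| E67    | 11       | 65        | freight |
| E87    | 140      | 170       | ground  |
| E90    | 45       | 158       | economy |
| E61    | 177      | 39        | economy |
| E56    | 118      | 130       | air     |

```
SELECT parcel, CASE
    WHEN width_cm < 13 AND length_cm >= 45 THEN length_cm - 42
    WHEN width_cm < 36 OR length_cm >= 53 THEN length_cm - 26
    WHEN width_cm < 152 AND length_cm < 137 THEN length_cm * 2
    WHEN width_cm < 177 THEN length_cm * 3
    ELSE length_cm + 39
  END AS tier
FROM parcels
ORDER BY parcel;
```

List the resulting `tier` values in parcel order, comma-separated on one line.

parcel=E13: width_cm < 13 AND length_cm >= 45 → 64
parcel=E24: width_cm < 36 OR length_cm >= 53 → 147
parcel=E34: width_cm < 36 OR length_cm >= 53 → 148
parcel=E56: width_cm < 36 OR length_cm >= 53 → 104
parcel=E59: width_cm < 36 OR length_cm >= 53 → 46
parcel=E61: ELSE → 78
parcel=E67: width_cm < 13 AND length_cm >= 45 → 23
parcel=E87: width_cm < 36 OR length_cm >= 53 → 144
parcel=E90: width_cm < 36 OR length_cm >= 53 → 132
parcel=E94: width_cm < 36 OR length_cm >= 53 → 136
parcel=E98: width_cm < 36 OR length_cm >= 53 → 125
parcel=E99: width_cm < 36 OR length_cm >= 53 → 148

64, 147, 148, 104, 46, 78, 23, 144, 132, 136, 125, 148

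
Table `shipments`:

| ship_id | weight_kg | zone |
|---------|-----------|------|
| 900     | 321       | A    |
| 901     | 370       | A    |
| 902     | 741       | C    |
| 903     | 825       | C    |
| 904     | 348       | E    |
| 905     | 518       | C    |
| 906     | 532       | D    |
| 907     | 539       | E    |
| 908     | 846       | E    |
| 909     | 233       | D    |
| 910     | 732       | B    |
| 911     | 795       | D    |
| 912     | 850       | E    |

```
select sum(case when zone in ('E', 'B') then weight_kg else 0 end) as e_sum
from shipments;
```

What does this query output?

3315

ship_id=900: ✗
ship_id=901: ✗
ship_id=902: ✗
ship_id=903: ✗
ship_id=904: ✓ → 348
ship_id=905: ✗
ship_id=906: ✗
ship_id=907: ✓ → 539
ship_id=908: ✓ → 846
ship_id=909: ✗
ship_id=910: ✓ → 732
ship_id=911: ✗
ship_id=912: ✓ → 850
e_sum = 348 + 539 + 846 + 732 + 850 = 3315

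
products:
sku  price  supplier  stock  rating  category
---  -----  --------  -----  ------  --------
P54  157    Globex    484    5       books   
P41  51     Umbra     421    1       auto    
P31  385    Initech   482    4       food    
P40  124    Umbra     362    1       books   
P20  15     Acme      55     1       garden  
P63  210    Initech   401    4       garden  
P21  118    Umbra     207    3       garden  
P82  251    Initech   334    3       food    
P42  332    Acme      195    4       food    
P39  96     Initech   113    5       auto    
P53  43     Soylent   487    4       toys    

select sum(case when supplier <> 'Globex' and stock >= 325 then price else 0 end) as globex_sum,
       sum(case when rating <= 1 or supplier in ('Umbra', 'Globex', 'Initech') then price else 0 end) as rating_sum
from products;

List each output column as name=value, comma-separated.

[globex_sum: supplier <> 'Globex' and stock >= 325]
sku=P54: ✗
sku=P41: ✓ → 51
sku=P31: ✓ → 385
sku=P40: ✓ → 124
sku=P20: ✗
sku=P63: ✓ → 210
sku=P21: ✗
sku=P82: ✓ → 251
sku=P42: ✗
sku=P39: ✗
sku=P53: ✓ → 43
globex_sum = 51 + 385 + 124 + 210 + 251 + 43 = 1064
—
[rating_sum: rating <= 1 or supplier in ('Umbra', 'Globex', 'Initech')]
sku=P54: ✓ → 157
sku=P41: ✓ → 51
sku=P31: ✓ → 385
sku=P40: ✓ → 124
sku=P20: ✓ → 15
sku=P63: ✓ → 210
sku=P21: ✓ → 118
sku=P82: ✓ → 251
sku=P42: ✗
sku=P39: ✓ → 96
sku=P53: ✗
rating_sum = 157 + 51 + 385 + 124 + 15 + 210 + 118 + 251 + 96 = 1407

globex_sum=1064, rating_sum=1407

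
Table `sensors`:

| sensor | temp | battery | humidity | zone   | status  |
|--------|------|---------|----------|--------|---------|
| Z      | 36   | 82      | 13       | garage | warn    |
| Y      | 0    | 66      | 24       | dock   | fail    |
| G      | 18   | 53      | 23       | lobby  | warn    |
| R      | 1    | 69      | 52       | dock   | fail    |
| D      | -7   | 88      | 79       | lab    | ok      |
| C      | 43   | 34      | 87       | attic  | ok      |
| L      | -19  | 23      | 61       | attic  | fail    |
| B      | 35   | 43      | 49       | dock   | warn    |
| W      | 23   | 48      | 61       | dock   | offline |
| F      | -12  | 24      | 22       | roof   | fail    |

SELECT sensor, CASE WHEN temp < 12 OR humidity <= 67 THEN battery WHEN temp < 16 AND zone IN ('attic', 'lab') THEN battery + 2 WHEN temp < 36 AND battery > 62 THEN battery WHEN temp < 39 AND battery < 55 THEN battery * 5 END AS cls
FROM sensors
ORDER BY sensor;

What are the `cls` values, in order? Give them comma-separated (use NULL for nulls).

sensor=B: temp < 12 OR humidity <= 67 → 43
sensor=C: (no match → NULL) → NULL
sensor=D: temp < 12 OR humidity <= 67 → 88
sensor=F: temp < 12 OR humidity <= 67 → 24
sensor=G: temp < 12 OR humidity <= 67 → 53
sensor=L: temp < 12 OR humidity <= 67 → 23
sensor=R: temp < 12 OR humidity <= 67 → 69
sensor=W: temp < 12 OR humidity <= 67 → 48
sensor=Y: temp < 12 OR humidity <= 67 → 66
sensor=Z: temp < 12 OR humidity <= 67 → 82

43, NULL, 88, 24, 53, 23, 69, 48, 66, 82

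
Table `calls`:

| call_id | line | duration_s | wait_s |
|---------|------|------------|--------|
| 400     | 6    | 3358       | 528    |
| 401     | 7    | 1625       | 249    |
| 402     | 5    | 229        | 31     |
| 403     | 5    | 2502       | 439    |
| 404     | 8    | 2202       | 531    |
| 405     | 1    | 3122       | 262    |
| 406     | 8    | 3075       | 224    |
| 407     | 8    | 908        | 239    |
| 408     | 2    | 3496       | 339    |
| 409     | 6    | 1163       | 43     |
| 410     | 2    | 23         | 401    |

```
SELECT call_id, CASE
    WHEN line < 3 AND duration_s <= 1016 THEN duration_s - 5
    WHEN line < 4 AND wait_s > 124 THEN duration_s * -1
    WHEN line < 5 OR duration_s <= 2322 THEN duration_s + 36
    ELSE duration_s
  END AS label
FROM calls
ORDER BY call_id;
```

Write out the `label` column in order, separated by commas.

call_id=400: ELSE → 3358
call_id=401: line < 5 OR duration_s <= 2322 → 1661
call_id=402: line < 5 OR duration_s <= 2322 → 265
call_id=403: ELSE → 2502
call_id=404: line < 5 OR duration_s <= 2322 → 2238
call_id=405: line < 4 AND wait_s > 124 → -3122
call_id=406: ELSE → 3075
call_id=407: line < 5 OR duration_s <= 2322 → 944
call_id=408: line < 4 AND wait_s > 124 → -3496
call_id=409: line < 5 OR duration_s <= 2322 → 1199
call_id=410: line < 3 AND duration_s <= 1016 → 18

3358, 1661, 265, 2502, 2238, -3122, 3075, 944, -3496, 1199, 18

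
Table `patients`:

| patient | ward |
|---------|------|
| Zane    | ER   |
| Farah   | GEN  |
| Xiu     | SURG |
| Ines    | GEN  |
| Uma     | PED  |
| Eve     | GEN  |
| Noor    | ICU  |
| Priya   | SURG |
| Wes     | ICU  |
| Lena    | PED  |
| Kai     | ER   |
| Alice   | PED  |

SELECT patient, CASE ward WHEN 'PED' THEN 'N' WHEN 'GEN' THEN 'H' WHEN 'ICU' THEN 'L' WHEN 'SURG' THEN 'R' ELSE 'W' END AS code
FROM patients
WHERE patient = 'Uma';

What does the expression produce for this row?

N

patient = Uma: ward=PED.
ward='PED' → true → N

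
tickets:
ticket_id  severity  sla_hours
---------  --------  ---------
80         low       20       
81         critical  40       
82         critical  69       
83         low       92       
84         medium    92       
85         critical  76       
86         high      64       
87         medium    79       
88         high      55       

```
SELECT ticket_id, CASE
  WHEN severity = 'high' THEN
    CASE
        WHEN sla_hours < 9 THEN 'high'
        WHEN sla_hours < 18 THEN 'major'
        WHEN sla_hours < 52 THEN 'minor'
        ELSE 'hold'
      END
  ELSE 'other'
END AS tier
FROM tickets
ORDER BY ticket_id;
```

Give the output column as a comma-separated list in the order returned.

ticket_id=80: severity='low' → outer ELSE → other
ticket_id=81: severity='critical' → outer ELSE → other
ticket_id=82: severity='critical' → outer ELSE → other
ticket_id=83: severity='low' → outer ELSE → other
ticket_id=84: severity='medium' → outer ELSE → other
ticket_id=85: severity='critical' → outer ELSE → other
ticket_id=86: severity='high' → inner[ELSE] → hold
ticket_id=87: severity='medium' → outer ELSE → other
ticket_id=88: severity='high' → inner[ELSE] → hold

other, other, other, other, other, other, hold, other, hold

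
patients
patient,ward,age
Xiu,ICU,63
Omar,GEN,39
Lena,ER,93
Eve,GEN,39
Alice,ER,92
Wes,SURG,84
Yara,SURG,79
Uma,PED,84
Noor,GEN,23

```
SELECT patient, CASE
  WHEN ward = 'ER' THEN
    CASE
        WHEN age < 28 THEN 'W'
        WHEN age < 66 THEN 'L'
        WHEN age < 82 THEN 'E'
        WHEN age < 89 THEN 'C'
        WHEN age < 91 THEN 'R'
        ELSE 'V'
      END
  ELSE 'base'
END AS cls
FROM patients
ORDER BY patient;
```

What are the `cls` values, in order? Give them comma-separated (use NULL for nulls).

V, base, V, base, base, base, base, base, base

patient=Alice: ward='ER' → inner[ELSE] → V
patient=Eve: ward='GEN' → outer ELSE → base
patient=Lena: ward='ER' → inner[ELSE] → V
patient=Noor: ward='GEN' → outer ELSE → base
patient=Omar: ward='GEN' → outer ELSE → base
patient=Uma: ward='PED' → outer ELSE → base
patient=Wes: ward='SURG' → outer ELSE → base
patient=Xiu: ward='ICU' → outer ELSE → base
patient=Yara: ward='SURG' → outer ELSE → base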